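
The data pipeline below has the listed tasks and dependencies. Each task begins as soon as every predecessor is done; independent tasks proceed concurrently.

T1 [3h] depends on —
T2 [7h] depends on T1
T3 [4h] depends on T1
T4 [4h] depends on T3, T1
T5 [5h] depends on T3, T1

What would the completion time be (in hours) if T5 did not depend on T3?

Original critical path: T1→T3→T5 = 3+4+5 = 12 ⇒ 12 hours.
Without T3→T5, T5's earliest start moves from 7 to 3.
New critical path: T1→T3→T4 = 3+4+4 = 11 ⇒ 11 hours.

11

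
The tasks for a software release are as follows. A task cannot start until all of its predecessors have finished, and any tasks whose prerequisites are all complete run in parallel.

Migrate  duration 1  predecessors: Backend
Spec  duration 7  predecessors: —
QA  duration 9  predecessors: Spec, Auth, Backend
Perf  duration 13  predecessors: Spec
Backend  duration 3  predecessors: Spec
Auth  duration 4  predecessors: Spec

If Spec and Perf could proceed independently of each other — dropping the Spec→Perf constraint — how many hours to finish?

With the dependency in place, Spec→Auth→QA = 7+4+9 = 20 sets the finish at 20 hours.
Without Spec→Perf, Perf's earliest start moves from 7 to 0.
The longest chain is now Spec→Auth→QA = 7+4+9 = 20, so the job takes 20 hours.

20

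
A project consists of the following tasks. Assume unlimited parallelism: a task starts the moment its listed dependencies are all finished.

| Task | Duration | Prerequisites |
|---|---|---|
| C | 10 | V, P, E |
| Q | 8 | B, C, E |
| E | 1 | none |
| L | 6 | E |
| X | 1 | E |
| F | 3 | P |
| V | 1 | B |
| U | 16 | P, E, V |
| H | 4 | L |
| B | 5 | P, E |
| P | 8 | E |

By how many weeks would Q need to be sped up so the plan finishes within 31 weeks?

2

Current finish: 33 weeks; target: 31.
Q is on every critical path, so each week cut from Q cuts the finish by one (this holds down to a finish of 31).
Need 33 − 31 = 2 weeks off Q → Q becomes 6 weeks, finish becomes 31.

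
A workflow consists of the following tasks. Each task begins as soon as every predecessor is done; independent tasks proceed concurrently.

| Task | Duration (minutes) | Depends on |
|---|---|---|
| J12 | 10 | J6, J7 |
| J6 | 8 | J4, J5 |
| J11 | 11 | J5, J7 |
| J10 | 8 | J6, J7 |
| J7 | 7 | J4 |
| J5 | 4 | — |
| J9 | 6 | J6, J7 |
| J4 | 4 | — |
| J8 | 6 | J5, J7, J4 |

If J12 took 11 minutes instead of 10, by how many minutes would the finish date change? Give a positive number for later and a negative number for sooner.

1

Actual critical path: J4→J6→J12 = 4+8+10 = 22 ⇒ 22 minutes.
J12 is on the critical path; changing it to 11 makes that path 23 minutes.
The critical path is still J4→J6→J12; finish is now 23 minutes.
Change in finish: 23 − 22 = +1 minutes.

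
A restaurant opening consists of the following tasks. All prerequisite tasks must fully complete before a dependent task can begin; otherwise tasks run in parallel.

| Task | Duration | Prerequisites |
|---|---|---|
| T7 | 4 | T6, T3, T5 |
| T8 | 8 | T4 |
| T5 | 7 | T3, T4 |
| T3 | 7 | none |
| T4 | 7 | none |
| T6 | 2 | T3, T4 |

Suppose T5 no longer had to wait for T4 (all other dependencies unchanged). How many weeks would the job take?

Before: longest chain T3→T5→T7 = 7+7+4 = 18, finish 18.
Dropping T4→T5 doesn't change T5's earliest start (7); another predecessor still binds.
After: T3→T5→T7 = 7+7+4 = 18 → 18 weeks.

18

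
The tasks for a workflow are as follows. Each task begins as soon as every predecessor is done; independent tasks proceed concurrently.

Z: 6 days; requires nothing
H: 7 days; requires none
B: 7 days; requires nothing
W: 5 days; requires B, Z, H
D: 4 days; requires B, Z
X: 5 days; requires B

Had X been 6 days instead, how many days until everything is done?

Actual critical path: B→X = 7+5 = 12 ⇒ 12 days.
X is on the critical path; changing it to 6 makes that path 13 days.
No other chain overtakes it, so the finish is 13 days.

13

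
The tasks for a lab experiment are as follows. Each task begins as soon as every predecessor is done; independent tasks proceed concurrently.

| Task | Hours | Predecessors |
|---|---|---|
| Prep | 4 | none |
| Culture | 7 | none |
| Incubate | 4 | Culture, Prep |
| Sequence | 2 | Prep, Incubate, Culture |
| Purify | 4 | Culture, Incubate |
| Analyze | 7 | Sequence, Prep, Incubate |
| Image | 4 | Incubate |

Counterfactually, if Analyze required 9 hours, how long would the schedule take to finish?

The binding path is Culture→Incubate→Sequence→Analyze = 7+4+2+7 = 20; finish at 20 hours.
Analyze lies on that path, so at 9 hours the path becomes 22 hours.
The critical path is still Culture→Incubate→Sequence→Analyze; finish is now 22 hours.

22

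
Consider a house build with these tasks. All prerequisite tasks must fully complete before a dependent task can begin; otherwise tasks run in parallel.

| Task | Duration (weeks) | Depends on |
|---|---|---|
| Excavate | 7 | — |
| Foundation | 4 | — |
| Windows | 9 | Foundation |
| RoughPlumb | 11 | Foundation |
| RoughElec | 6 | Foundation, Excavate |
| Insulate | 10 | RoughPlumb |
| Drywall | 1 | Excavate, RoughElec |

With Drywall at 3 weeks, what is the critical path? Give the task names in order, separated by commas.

Foundation, RoughPlumb, Insulate

As given, the longest chain is Foundation→RoughPlumb→Insulate = 4+11+10 = 25, so the finish is 25 weeks.
Drywall has 11 weeks of float (longest path through it is 14).
The critical path is still Foundation→RoughPlumb→Insulate; finish is now 25 weeks.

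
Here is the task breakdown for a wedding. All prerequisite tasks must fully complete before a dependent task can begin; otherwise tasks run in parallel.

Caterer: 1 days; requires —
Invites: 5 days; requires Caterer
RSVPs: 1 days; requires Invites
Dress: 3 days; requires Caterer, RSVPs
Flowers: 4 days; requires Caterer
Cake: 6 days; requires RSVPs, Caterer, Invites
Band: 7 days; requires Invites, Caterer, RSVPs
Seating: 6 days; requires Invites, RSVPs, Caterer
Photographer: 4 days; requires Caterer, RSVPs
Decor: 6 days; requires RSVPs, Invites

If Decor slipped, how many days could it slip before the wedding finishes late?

1

Caterer→Invites→RSVPs→Band = 1+5+1+7 = 14 sets the makespan at 14 days.
Decor finishes as early as 13 and must finish by 14.
So Decor can slip 14 − 13 = 1 day.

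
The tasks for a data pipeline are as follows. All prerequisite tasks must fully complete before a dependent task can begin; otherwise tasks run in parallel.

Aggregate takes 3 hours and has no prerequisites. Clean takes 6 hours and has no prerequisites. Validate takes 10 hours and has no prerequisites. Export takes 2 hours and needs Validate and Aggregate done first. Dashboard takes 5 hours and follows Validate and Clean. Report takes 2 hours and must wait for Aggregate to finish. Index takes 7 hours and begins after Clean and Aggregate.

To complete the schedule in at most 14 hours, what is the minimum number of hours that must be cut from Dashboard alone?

Current finish: 15 hours; target: 14.
Dashboard is on every critical path, so each hour cut from Dashboard cuts the finish by one (this holds down to a finish of 13).
Need 15 − 14 = 1 hour off Dashboard → Dashboard becomes 4 hours, finish becomes 14.

1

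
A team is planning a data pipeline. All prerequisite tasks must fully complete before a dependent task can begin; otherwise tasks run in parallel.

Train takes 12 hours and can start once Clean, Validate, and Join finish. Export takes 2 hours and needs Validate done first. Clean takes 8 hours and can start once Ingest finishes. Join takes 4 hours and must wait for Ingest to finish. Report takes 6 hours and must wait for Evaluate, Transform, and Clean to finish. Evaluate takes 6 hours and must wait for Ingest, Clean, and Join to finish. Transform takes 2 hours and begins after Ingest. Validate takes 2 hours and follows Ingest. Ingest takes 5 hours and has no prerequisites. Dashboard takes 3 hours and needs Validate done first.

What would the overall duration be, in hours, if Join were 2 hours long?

Actual critical path: Ingest→Clean→Train = 5+8+12 = 25 ⇒ 25 hours.
The longest path through Join is only 21 hours, so Join has float 4.
No other chain overtakes it, so the finish is 25 hours.

25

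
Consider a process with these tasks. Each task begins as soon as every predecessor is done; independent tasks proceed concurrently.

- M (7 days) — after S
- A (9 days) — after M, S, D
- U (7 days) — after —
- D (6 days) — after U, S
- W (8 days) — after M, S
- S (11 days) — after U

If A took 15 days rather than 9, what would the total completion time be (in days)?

The binding path is U→S→M→A = 7+11+7+9 = 34; finish at 34 days.
A is on the critical path; changing it to 15 makes that path 40 days.
No other chain overtakes it, so the finish is 40 days.

40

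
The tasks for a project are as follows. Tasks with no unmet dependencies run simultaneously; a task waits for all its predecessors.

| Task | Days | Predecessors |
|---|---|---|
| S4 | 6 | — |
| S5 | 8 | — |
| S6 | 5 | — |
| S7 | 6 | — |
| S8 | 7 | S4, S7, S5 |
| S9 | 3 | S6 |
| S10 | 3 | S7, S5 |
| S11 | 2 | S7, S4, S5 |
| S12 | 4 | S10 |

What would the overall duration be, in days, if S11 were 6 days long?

15

Baseline: S5→S8 = 8+7 = 15 → 15 days.
The longest path through S11 is only 10 days, so S11 has float 5.
No other chain overtakes it, so the finish is 15 days.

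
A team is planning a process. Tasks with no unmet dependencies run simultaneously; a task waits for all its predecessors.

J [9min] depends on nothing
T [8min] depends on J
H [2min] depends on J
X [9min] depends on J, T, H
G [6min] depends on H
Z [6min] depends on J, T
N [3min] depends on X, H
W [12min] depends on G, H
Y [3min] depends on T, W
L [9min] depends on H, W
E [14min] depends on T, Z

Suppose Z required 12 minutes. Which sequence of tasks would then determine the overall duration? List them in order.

J, T, Z, E

Baseline: J→H→G→W→L = 9+2+6+12+9 = 38 → 38 minutes.
The longest path through Z is only 37 minutes, so Z has float 1.
New critical path: J→T→Z→E = 9+8+12+14 = 43 ⇒ 43 minutes.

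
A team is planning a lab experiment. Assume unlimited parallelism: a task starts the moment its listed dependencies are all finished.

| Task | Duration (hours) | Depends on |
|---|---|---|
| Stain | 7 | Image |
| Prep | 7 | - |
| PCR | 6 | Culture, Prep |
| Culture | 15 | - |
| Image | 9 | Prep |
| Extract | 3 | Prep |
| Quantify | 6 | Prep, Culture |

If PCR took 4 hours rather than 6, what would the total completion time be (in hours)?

Critical path before the change: Prep→Image→Stain = 7+9+7 = 23 giving 23 hours.
PCR is off the critical path — its longest chain is 21 hours, giving 2 of slack.
That remains the longest chain; total 23 hours.

23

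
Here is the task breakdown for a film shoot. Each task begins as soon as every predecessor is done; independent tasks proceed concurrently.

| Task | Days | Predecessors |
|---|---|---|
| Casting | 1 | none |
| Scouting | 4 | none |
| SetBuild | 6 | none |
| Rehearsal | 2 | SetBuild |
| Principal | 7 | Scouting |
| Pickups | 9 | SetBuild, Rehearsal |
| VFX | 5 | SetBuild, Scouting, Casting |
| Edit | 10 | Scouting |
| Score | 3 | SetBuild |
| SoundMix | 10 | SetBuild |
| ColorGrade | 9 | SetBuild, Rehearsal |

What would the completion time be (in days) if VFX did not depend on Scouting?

Before: longest chain SetBuild→Rehearsal→Pickups = 6+2+9 = 17, finish 17.
Dropping Scouting→VFX doesn't change VFX's earliest start (6); another predecessor still binds.
The longest chain is now SetBuild→Rehearsal→Pickups = 6+2+9 = 17, so the schedule takes 17 days.

17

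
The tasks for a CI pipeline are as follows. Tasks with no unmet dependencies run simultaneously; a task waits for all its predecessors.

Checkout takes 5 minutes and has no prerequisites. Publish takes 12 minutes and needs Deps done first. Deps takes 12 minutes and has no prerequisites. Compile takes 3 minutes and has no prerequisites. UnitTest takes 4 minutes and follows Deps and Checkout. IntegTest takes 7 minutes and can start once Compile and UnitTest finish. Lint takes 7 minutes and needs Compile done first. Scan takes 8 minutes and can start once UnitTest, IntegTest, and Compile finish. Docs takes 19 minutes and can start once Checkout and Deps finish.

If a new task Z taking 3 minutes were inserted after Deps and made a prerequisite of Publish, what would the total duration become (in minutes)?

31

Originally the CI pipeline takes 31 minutes.
With Z inserted, Publish now waits for max(Deps, Z).
New critical path: Deps→UnitTest→IntegTest→Scan = 12+4+7+8 = 31 ⇒ 31 minutes.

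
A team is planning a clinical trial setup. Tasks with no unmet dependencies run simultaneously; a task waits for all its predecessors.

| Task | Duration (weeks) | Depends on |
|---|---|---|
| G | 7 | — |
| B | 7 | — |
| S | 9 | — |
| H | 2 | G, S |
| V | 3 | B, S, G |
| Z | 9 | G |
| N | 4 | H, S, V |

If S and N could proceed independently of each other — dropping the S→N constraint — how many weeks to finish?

With the dependency in place, G→Z = 7+9 = 16 sets the finish at 16 weeks.
Dropping S→N doesn't change N's earliest start (12); another predecessor still binds.
After: G→Z = 7+9 = 16 → 16 weeks.

16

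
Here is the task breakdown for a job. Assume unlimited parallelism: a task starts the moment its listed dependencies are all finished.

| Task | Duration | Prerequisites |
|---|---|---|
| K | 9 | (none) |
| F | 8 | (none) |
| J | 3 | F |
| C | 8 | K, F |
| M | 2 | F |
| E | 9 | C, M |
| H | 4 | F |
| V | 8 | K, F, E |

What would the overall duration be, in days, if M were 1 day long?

34

Actual critical path: K→C→E→V = 9+8+9+8 = 34 ⇒ 34 days.
The longest path through M is only 27 days, so M has float 7.
No other chain overtakes it, so the finish is 34 days.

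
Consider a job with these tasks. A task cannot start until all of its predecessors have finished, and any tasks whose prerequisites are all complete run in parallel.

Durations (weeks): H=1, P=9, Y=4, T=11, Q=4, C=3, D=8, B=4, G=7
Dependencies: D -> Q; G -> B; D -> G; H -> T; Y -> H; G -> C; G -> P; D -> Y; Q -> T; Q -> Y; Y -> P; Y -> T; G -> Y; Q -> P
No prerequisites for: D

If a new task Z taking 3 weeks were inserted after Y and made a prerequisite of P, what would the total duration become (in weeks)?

31

Originally the job takes 31 weeks.
With Z inserted, P now waits for max(G, Y, Q, Z).
New critical path: D→G→Y→Z→P = 8+7+4+3+9 = 31 ⇒ 31 weeks.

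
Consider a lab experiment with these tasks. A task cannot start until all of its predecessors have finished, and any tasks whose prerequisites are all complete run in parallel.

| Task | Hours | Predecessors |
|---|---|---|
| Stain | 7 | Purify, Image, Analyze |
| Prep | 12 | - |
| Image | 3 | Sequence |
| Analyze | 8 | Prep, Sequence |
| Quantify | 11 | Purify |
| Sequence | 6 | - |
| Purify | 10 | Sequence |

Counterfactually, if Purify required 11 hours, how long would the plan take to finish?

28

Baseline: Sequence→Purify→Quantify = 6+10+11 = 27 → 27 hours.
Since Purify is critical, the +1 change carries straight to that chain (now 28 hours).
No other chain overtakes it, so the finish is 28 hours.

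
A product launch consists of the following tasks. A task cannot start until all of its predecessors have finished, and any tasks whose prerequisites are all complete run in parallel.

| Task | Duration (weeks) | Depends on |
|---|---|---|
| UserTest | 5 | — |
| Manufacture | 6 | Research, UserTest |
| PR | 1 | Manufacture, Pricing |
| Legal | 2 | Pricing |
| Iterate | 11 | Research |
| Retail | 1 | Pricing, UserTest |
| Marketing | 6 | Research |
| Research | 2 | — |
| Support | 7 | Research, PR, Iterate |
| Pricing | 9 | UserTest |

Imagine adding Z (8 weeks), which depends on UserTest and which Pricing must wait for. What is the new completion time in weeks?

Originally the product launch takes 22 weeks.
With Z inserted, Pricing now waits for max(UserTest, Z).
New critical path: UserTest→Z→Pricing→PR→Support = 5+8+9+1+7 = 30 ⇒ 30 weeks.

30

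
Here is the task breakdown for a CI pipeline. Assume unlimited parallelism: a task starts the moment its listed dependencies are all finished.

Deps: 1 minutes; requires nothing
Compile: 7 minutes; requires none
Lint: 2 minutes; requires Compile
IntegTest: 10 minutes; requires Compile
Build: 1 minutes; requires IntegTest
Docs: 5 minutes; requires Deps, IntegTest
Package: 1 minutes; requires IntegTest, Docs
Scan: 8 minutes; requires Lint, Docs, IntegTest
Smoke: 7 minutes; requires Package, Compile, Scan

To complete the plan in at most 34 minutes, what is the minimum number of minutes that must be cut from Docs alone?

3

Current finish: 37 minutes; target: 34.
Docs is on every critical path, so each minute cut from Docs cuts the finish by one (this holds down to a finish of 33).
Need 37 − 34 = 3 minutes off Docs → Docs becomes 2 minutes, finish becomes 34.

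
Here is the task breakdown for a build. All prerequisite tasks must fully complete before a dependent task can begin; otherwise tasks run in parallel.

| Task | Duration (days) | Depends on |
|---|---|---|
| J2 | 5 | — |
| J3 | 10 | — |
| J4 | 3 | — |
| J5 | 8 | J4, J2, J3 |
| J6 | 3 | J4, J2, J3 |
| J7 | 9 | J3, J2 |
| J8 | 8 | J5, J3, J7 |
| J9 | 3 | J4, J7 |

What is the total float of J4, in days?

8

The longest chain is J3→J7→J8 = 10+9+8 = 27; overall finish 27 days.
Longest path through J4: 19 days (earliest finish 3, latest finish 11).
Slack of J4 = 8 − 0 = 8 days.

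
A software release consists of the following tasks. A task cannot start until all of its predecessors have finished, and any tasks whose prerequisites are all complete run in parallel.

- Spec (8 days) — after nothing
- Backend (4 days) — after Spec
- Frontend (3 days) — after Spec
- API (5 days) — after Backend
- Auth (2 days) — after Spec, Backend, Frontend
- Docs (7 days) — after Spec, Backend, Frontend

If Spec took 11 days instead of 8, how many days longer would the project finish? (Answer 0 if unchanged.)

3

Critical path before the change: Spec→Backend→Docs = 8+4+7 = 19 giving 19 days.
Spec is on the critical path; changing it to 11 makes that path 22 days.
No other chain overtakes it, so the finish is 22 days.
Change in finish: 22 − 19 = +3 days.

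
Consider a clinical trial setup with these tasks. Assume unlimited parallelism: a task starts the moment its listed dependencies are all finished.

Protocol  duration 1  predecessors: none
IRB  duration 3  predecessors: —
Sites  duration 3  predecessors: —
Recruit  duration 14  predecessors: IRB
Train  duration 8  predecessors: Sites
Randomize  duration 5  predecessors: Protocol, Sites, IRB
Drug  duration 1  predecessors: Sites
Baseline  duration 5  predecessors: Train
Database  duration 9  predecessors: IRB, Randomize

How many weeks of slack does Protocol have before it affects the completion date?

2

IRB→Recruit = 3+14 = 17 sets the makespan at 17 weeks.
The longest chain containing Protocol totals 15 weeks.
Float = 17 − 15 = 2.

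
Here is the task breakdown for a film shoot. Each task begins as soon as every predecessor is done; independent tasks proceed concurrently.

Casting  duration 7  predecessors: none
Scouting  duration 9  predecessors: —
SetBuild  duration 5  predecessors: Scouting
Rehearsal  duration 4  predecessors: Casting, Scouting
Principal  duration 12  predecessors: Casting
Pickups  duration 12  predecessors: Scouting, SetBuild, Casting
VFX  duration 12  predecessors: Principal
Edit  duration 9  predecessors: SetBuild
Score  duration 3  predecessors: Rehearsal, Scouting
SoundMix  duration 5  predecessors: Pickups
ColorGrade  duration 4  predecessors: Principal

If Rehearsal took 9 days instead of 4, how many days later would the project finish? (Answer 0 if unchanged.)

0

Baseline: Casting→Principal→VFX = 7+12+12 = 31 → 31 days.
Rehearsal is off the critical path — its longest chain is 16 days, giving 15 of slack.
No other chain overtakes it, so the finish is 31 days.
Change in finish: 31 − 31 = +0 days.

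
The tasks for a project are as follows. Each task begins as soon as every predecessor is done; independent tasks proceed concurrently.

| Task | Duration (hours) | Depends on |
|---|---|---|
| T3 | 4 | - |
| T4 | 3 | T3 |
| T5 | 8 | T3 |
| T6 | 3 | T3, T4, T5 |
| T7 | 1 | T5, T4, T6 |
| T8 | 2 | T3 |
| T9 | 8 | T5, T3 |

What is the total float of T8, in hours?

14

Critical path: T3→T5→T9 = 4+8+8 = 20, so the finish is 20 hours.
The longest chain containing T8 totals 6 hours.
Slack of T8 = 18 − 4 = 14 hours.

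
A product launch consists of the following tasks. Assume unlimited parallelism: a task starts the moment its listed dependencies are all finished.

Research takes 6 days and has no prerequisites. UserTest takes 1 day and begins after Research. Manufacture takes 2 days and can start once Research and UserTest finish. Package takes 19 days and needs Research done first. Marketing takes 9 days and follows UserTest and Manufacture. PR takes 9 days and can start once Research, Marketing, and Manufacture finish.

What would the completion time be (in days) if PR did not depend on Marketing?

25

Before: longest chain Research→UserTest→Manufacture→Marketing→PR = 6+1+2+9+9 = 27, finish 27.
Without Marketing→PR, PR's earliest start moves from 18 to 9.
The longest chain is now Research→Package = 6+19 = 25, so the product launch takes 25 days.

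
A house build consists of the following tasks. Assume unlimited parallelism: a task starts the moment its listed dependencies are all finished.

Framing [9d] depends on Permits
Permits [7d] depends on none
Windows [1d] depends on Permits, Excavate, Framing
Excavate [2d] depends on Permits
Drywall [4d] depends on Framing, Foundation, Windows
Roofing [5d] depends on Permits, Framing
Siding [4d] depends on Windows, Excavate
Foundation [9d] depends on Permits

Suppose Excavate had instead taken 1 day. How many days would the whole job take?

21

Critical path before the change: Permits→Framing→Roofing = 7+9+5 = 21 giving 21 days.
Excavate is off the critical path — its longest chain is 14 days, giving 7 of slack.
The critical path is still Permits→Framing→Roofing; finish is now 21 days.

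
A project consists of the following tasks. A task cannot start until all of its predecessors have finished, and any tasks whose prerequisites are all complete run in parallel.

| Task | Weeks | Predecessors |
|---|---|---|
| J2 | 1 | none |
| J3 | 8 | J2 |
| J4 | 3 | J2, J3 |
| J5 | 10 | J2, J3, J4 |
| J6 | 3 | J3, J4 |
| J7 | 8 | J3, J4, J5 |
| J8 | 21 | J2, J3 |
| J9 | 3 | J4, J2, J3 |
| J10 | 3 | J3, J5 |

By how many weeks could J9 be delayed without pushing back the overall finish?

15

The longest chain is J2→J3→J4→J5→J7 = 1+8+3+10+8 = 30; overall finish 30 weeks.
J9 finishes as early as 15 and must finish by 30.
So J9 can slip 30 − 15 = 15 weeks.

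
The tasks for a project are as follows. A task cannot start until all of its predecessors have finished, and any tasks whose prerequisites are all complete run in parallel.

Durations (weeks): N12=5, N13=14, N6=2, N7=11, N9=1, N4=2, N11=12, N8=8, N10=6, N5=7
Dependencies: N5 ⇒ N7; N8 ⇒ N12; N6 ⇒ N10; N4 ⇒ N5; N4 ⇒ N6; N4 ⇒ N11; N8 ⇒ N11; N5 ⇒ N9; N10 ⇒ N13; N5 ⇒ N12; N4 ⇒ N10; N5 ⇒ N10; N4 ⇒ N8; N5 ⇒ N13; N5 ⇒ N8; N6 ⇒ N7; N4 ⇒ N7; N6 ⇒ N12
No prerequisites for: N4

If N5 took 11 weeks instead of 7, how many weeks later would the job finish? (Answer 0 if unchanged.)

As given, the longest chain is N4→N5→N8→N11 = 2+7+8+12 = 29, so the finish is 29 weeks.
Since N5 is critical, the +4 change carries straight to that chain (now 33 weeks).
That remains the longest chain; total 33 weeks.
Change in finish: 33 − 29 = +4 weeks.

4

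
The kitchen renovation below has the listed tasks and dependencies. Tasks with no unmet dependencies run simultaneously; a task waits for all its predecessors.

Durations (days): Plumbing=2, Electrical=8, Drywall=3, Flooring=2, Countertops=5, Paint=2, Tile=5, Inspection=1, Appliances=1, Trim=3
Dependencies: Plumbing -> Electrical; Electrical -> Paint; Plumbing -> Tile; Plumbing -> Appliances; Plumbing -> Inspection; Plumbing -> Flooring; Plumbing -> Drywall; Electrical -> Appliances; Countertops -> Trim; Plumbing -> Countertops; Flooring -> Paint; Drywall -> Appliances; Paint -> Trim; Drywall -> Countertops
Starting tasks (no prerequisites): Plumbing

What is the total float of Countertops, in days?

Critical path: Plumbing→Electrical→Paint→Trim = 2+8+2+3 = 15, so the finish is 15 days.
The longest chain containing Countertops totals 13 days.
Float = 15 − 13 = 2.

2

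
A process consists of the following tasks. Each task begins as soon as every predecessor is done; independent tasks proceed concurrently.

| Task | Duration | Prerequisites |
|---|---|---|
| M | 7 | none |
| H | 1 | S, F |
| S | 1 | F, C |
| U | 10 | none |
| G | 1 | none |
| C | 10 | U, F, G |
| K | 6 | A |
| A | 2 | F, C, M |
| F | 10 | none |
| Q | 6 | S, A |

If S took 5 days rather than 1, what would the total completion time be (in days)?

31

Baseline: F→C→A→Q = 10+10+2+6 = 28 → 28 days.
S has 1 day of float (longest path through it is 27).
The binding chain switches to F→C→S→Q = 10+10+5+6 = 31; finish 31 days.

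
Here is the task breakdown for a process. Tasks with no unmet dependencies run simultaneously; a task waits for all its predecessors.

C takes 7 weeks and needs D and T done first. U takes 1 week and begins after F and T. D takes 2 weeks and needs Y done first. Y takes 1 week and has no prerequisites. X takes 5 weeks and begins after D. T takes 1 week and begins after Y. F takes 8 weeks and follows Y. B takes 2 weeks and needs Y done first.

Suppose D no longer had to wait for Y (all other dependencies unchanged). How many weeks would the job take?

Original critical path: Y→F→U = 1+8+1 = 10 ⇒ 10 weeks.
Without Y→D, D's earliest start moves from 1 to 0.
New critical path: Y→F→U = 1+8+1 = 10 ⇒ 10 weeks.

10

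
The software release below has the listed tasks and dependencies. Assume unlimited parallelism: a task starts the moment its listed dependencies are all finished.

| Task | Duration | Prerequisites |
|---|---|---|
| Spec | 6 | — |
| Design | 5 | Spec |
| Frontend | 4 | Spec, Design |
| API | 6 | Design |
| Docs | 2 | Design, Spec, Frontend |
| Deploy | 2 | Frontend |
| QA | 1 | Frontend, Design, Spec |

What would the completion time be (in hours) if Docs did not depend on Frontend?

17

Before: longest chain Spec→Design→Frontend→Docs = 6+5+4+2 = 17, finish 17.
Without Frontend→Docs, Docs's earliest start moves from 15 to 11.
After: Spec→Design→Frontend→Deploy = 6+5+4+2 = 17 → 17 hours.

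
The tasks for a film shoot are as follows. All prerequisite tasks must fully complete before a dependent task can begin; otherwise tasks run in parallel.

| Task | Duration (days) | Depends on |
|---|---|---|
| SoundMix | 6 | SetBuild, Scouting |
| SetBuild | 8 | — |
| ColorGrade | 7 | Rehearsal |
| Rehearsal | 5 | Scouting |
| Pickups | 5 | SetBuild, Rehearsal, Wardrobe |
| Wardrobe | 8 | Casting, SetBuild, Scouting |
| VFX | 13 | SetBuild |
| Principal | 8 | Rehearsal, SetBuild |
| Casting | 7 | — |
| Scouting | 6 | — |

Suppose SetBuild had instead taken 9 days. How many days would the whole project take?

22

Baseline: SetBuild→Wardrobe→Pickups = 8+8+5 = 21 → 21 days.
Since SetBuild is critical, the +1 change carries straight to that chain (now 22 days).
The critical path is still SetBuild→Wardrobe→Pickups; finish is now 22 days.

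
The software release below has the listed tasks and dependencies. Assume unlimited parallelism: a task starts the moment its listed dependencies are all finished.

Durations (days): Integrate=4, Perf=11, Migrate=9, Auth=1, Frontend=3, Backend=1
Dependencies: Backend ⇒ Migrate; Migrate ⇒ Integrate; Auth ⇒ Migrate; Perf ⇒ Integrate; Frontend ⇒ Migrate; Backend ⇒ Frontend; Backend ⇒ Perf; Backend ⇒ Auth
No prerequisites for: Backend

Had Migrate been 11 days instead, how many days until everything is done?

19

As given, the longest chain is Backend→Frontend→Migrate→Integrate = 1+3+9+4 = 17, so the finish is 17 days.
Since Migrate is critical, the +2 change carries straight to that chain (now 19 days).
The critical path is still Backend→Frontend→Migrate→Integrate; finish is now 19 days.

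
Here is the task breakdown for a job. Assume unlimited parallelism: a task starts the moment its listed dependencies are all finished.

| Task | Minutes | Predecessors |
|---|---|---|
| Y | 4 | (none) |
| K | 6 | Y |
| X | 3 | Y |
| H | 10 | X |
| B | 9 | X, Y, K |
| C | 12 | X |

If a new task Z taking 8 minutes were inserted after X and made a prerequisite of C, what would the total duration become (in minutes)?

Originally the plan takes 19 minutes.
With Z inserted, C now waits for max(X, Z).
New critical path: Y→X→Z→C = 4+3+8+12 = 27 ⇒ 27 minutes.

27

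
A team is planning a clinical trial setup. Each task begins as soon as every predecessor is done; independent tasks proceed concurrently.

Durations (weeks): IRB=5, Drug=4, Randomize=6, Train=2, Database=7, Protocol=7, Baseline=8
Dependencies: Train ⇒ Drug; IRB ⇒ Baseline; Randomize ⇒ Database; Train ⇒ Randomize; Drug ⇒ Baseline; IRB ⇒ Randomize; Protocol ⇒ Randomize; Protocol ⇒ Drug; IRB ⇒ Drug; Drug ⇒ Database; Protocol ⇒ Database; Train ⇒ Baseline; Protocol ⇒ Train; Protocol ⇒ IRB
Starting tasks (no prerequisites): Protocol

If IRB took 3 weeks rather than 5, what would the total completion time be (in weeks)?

Actual critical path: Protocol→IRB→Randomize→Database = 7+5+6+7 = 25 ⇒ 25 weeks.
IRB is on the critical path; changing it to 3 makes that path 23 weeks.
That remains the longest chain; total 23 weeks.

23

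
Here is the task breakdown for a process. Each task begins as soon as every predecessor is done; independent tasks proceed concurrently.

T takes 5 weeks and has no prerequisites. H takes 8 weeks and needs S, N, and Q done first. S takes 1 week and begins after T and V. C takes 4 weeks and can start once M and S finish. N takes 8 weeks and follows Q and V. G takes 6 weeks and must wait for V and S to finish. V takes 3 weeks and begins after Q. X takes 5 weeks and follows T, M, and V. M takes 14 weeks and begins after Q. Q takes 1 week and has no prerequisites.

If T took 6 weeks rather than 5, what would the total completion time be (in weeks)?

Baseline: Q→V→N→H = 1+3+8+8 = 20 → 20 weeks.
The longest path through T is only 14 weeks, so T has float 6.
That remains the longest chain; total 20 weeks.

20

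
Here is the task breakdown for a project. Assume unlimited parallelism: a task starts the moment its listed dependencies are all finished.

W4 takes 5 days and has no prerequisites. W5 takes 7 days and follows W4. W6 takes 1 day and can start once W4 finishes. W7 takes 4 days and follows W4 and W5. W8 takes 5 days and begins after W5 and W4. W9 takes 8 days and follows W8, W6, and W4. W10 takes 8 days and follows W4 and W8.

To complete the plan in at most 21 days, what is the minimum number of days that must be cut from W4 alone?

4

Current finish: 25 days; target: 21.
W4 is on every critical path, so each day cut from W4 cuts the finish by one (this holds down to a finish of 21).
Need 25 − 21 = 4 days off W4 → W4 becomes 1 day, finish becomes 21.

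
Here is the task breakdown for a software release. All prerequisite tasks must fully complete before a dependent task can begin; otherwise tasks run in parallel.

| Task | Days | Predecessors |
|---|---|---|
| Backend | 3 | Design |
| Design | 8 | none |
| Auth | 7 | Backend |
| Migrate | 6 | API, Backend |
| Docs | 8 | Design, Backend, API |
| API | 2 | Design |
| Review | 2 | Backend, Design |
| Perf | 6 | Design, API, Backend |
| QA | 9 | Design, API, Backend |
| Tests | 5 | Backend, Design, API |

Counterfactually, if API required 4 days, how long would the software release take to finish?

21

As given, the longest chain is Design→Backend→QA = 8+3+9 = 20, so the finish is 20 days.
API is off the critical path — its longest chain is 19 days, giving 1 of slack.
The binding chain switches to Design→API→QA = 8+4+9 = 21; finish 21 days.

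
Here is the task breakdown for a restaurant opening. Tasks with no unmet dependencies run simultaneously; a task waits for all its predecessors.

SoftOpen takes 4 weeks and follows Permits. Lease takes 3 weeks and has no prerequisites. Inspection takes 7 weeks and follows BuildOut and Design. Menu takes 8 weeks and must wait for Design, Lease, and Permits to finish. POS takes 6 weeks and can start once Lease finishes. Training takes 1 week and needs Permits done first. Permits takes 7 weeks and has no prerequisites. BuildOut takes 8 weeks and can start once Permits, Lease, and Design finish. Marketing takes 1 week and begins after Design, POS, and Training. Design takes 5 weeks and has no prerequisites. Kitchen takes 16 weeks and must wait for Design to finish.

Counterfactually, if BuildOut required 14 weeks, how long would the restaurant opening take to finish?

28

Baseline: Permits→BuildOut→Inspection = 7+8+7 = 22 → 22 weeks.
BuildOut lies on that path, so at 14 weeks the path becomes 28 weeks.
No other chain overtakes it, so the finish is 28 weeks.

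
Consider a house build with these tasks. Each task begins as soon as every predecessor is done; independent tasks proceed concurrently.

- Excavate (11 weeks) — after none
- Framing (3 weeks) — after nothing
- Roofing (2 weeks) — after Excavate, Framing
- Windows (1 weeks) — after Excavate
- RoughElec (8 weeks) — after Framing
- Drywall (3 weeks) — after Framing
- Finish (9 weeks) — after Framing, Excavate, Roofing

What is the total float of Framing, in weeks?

8

Excavate→Roofing→Finish = 11+2+9 = 22 sets the makespan at 22 weeks.
Framing finishes as early as 3 and must finish by 11.
So Framing can slip 11 − 3 = 8 weeks.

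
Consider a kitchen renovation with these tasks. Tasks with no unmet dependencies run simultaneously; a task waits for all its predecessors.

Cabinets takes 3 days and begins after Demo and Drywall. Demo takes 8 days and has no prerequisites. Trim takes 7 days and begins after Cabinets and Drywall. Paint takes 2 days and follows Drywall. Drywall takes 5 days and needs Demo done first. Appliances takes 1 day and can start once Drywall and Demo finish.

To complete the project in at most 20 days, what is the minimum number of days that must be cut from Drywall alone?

3

Current finish: 23 days; target: 20.
Drywall is on every critical path, so each day cut from Drywall cuts the finish by one (this holds down to a finish of 19).
Need 23 − 20 = 3 days off Drywall → Drywall becomes 2 days, finish becomes 20.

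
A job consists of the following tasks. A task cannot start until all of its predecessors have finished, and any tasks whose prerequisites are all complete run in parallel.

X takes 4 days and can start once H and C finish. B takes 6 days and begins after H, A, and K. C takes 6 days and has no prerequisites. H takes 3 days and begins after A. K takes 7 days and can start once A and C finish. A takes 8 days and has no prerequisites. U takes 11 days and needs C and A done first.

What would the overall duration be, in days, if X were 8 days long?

21

Actual critical path: A→K→B = 8+7+6 = 21 ⇒ 21 days.
The longest path through X is only 15 days, so X has float 6.
No other chain overtakes it, so the finish is 21 days.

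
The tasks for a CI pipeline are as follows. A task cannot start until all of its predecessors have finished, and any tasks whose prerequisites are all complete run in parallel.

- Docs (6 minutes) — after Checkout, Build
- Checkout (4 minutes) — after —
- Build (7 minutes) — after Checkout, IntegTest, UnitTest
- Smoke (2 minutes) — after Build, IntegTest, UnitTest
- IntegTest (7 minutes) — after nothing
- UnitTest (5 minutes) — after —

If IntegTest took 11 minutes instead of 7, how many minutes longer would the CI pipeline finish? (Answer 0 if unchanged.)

4

Baseline: IntegTest→Build→Docs = 7+7+6 = 20 → 20 minutes.
IntegTest lies on that path, so at 11 minutes the path becomes 24 minutes.
That remains the longest chain; total 24 minutes.
Change in finish: 24 − 20 = +4 minutes.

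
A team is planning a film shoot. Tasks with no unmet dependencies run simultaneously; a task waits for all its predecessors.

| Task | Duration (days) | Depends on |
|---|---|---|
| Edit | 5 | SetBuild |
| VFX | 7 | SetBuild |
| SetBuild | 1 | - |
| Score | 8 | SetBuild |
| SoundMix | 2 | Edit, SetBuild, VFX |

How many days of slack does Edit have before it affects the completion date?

2

SetBuild→VFX→SoundMix = 1+7+2 = 10 sets the makespan at 10 days.
The longest chain containing Edit totals 8 days.
Float = 10 − 8 = 2.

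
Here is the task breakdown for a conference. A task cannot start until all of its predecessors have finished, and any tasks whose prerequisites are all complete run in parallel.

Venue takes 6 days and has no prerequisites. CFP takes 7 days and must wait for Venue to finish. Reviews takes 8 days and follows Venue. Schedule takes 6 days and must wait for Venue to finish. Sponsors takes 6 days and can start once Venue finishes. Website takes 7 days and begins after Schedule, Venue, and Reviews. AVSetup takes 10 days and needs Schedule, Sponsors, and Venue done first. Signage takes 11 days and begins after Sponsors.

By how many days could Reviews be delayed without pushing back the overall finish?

2

Venue→Sponsors→Signage = 6+6+11 = 23 sets the makespan at 23 days.
The longest chain containing Reviews totals 21 days.
Float = 23 − 21 = 2.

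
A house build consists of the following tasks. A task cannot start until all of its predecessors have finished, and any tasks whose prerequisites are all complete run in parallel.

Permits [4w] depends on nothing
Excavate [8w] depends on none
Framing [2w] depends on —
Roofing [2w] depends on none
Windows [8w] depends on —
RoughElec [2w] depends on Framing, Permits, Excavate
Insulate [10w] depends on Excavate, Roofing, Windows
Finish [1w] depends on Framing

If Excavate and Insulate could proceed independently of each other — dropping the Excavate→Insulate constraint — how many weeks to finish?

Before: longest chain Excavate→Insulate = 8+10 = 18, finish 18.
Dropping Excavate→Insulate doesn't change Insulate's earliest start (8); another predecessor still binds.
After: Windows→Insulate = 8+10 = 18 → 18 weeks.

18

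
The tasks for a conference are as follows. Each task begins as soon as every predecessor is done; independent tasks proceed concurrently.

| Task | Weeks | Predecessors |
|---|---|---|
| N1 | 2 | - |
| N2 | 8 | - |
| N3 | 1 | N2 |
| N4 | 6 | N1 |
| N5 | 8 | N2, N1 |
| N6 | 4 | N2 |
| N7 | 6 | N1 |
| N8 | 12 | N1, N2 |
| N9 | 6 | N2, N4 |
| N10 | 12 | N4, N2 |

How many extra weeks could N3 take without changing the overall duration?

11

The longest chain is N1→N4→N10 = 2+6+12 = 20; overall finish 20 weeks.
Longest path through N3: 9 weeks (earliest finish 9, latest finish 20).
Slack of N3 = 19 − 8 = 11 weeks.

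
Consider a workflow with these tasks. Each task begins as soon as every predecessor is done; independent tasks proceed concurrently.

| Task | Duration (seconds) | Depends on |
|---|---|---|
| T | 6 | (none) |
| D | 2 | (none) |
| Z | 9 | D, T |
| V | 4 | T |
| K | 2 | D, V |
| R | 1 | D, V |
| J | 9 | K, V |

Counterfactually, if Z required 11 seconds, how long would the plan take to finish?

The binding path is T→V→K→J = 6+4+2+9 = 21; finish at 21 seconds.
Z has 6 seconds of float (longest path through it is 15).
The critical path is still T→V→K→J; finish is now 21 seconds.

21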